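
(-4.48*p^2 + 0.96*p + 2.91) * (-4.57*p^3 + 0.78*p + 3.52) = 20.4736*p^5 - 4.3872*p^4 - 16.7931*p^3 - 15.0208*p^2 + 5.649*p + 10.2432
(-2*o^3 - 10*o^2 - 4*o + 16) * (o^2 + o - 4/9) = -2*o^5 - 12*o^4 - 118*o^3/9 + 148*o^2/9 + 160*o/9 - 64/9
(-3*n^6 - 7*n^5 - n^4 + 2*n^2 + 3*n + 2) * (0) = 0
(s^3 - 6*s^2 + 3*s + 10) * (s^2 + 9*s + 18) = s^5 + 3*s^4 - 33*s^3 - 71*s^2 + 144*s + 180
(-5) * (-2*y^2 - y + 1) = 10*y^2 + 5*y - 5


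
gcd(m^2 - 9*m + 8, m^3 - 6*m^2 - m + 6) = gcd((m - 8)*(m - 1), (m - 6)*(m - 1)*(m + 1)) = m - 1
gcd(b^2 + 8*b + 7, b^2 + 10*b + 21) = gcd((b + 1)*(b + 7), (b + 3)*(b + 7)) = b + 7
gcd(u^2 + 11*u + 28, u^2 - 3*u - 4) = 1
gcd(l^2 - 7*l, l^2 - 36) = 1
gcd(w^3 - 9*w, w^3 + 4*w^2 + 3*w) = w^2 + 3*w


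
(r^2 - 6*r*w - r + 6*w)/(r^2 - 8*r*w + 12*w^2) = (r - 1)/(r - 2*w)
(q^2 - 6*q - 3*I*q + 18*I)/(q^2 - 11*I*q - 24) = (q - 6)/(q - 8*I)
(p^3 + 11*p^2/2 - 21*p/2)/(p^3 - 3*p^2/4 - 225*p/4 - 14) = 2*p*(2*p - 3)/(4*p^2 - 31*p - 8)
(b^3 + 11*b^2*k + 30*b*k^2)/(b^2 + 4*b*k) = (b^2 + 11*b*k + 30*k^2)/(b + 4*k)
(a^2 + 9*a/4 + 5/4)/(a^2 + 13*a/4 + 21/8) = 2*(4*a^2 + 9*a + 5)/(8*a^2 + 26*a + 21)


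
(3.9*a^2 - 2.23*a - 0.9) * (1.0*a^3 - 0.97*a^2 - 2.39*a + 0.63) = 3.9*a^5 - 6.013*a^4 - 8.0579*a^3 + 8.6597*a^2 + 0.7461*a - 0.567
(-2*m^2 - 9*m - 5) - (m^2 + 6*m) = -3*m^2 - 15*m - 5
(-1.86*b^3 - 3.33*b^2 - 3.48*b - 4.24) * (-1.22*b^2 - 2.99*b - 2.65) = 2.2692*b^5 + 9.624*b^4 + 19.1313*b^3 + 24.4025*b^2 + 21.8996*b + 11.236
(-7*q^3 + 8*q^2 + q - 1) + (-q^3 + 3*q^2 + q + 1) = -8*q^3 + 11*q^2 + 2*q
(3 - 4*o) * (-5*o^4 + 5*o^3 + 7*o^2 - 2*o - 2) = 20*o^5 - 35*o^4 - 13*o^3 + 29*o^2 + 2*o - 6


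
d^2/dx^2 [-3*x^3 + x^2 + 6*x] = 2 - 18*x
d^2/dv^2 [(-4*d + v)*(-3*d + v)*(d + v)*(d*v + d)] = 2*d*(5*d^2 - 18*d*v - 6*d + 6*v^2 + 3*v)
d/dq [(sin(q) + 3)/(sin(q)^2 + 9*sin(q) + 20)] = (-6*sin(q) + cos(q)^2 - 8)*cos(q)/(sin(q)^2 + 9*sin(q) + 20)^2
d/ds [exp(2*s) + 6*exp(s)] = 2*(exp(s) + 3)*exp(s)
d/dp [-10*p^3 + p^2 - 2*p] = -30*p^2 + 2*p - 2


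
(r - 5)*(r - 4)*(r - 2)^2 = r^4 - 13*r^3 + 60*r^2 - 116*r + 80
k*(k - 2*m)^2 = k^3 - 4*k^2*m + 4*k*m^2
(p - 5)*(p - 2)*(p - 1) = p^3 - 8*p^2 + 17*p - 10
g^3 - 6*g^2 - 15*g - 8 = (g - 8)*(g + 1)^2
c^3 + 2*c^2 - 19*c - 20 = (c - 4)*(c + 1)*(c + 5)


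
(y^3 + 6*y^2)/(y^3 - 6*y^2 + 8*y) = y*(y + 6)/(y^2 - 6*y + 8)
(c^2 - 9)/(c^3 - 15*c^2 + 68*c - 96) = (c + 3)/(c^2 - 12*c + 32)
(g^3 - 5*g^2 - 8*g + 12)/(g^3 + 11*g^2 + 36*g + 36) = (g^2 - 7*g + 6)/(g^2 + 9*g + 18)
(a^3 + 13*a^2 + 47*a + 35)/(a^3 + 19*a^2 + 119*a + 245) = (a + 1)/(a + 7)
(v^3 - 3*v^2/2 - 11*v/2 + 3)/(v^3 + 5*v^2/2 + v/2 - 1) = (v - 3)/(v + 1)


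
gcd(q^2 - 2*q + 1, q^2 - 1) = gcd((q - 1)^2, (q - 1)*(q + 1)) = q - 1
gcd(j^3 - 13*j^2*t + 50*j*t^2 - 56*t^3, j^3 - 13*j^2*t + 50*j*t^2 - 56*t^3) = -j^3 + 13*j^2*t - 50*j*t^2 + 56*t^3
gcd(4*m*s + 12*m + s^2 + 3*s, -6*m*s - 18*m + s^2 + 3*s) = s + 3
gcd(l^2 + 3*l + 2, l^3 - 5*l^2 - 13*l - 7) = l + 1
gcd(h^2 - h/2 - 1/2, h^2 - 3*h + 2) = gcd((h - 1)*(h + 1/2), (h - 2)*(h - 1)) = h - 1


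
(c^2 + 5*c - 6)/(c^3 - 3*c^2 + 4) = (c^2 + 5*c - 6)/(c^3 - 3*c^2 + 4)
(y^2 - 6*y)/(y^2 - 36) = y/(y + 6)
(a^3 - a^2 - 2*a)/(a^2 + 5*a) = (a^2 - a - 2)/(a + 5)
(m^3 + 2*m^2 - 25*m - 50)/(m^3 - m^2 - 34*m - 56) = (m^2 - 25)/(m^2 - 3*m - 28)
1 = 1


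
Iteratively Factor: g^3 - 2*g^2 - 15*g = (g - 5)*(g^2 + 3*g) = g*(g - 5)*(g + 3)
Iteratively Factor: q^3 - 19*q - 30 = (q - 5)*(q^2 + 5*q + 6) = (q - 5)*(q + 3)*(q + 2)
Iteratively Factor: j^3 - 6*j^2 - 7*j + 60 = (j - 5)*(j^2 - j - 12) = (j - 5)*(j - 4)*(j + 3)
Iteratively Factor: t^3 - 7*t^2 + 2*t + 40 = (t - 5)*(t^2 - 2*t - 8) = (t - 5)*(t - 4)*(t + 2)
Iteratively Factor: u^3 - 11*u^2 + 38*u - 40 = (u - 5)*(u^2 - 6*u + 8) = (u - 5)*(u - 4)*(u - 2)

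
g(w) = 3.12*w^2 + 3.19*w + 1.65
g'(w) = 6.24*w + 3.19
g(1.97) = 20.04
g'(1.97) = 15.48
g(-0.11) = 1.34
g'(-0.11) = 2.50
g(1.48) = 13.21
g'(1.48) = 12.43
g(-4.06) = 40.13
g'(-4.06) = -22.14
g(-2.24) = 10.16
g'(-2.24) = -10.79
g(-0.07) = 1.44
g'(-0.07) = 2.75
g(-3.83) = 35.20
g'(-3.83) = -20.71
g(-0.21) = 1.12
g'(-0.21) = 1.88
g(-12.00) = 412.65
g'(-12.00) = -71.69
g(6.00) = 133.11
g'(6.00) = 40.63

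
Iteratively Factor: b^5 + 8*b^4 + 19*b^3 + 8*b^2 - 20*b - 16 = (b + 2)*(b^4 + 6*b^3 + 7*b^2 - 6*b - 8) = (b + 1)*(b + 2)*(b^3 + 5*b^2 + 2*b - 8) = (b + 1)*(b + 2)*(b + 4)*(b^2 + b - 2) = (b + 1)*(b + 2)^2*(b + 4)*(b - 1)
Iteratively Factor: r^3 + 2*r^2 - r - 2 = (r - 1)*(r^2 + 3*r + 2) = (r - 1)*(r + 1)*(r + 2)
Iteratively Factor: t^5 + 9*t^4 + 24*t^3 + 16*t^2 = (t + 4)*(t^4 + 5*t^3 + 4*t^2) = t*(t + 4)*(t^3 + 5*t^2 + 4*t) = t*(t + 4)^2*(t^2 + t) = t*(t + 1)*(t + 4)^2*(t)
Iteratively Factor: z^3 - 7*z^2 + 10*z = (z)*(z^2 - 7*z + 10) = z*(z - 5)*(z - 2)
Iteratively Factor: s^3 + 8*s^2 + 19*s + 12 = (s + 3)*(s^2 + 5*s + 4) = (s + 3)*(s + 4)*(s + 1)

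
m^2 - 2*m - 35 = (m - 7)*(m + 5)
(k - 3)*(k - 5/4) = k^2 - 17*k/4 + 15/4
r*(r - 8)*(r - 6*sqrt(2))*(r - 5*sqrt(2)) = r^4 - 11*sqrt(2)*r^3 - 8*r^3 + 60*r^2 + 88*sqrt(2)*r^2 - 480*r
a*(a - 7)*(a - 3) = a^3 - 10*a^2 + 21*a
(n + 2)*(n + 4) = n^2 + 6*n + 8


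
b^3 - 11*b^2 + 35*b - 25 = (b - 5)^2*(b - 1)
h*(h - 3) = h^2 - 3*h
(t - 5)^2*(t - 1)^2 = t^4 - 12*t^3 + 46*t^2 - 60*t + 25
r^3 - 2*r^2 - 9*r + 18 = (r - 3)*(r - 2)*(r + 3)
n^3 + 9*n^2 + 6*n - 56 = (n - 2)*(n + 4)*(n + 7)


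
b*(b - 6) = b^2 - 6*b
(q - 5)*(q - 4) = q^2 - 9*q + 20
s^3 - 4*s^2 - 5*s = s*(s - 5)*(s + 1)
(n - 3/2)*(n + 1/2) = n^2 - n - 3/4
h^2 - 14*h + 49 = (h - 7)^2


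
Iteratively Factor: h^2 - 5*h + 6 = (h - 3)*(h - 2)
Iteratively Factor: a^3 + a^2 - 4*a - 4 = (a + 1)*(a^2 - 4) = (a + 1)*(a + 2)*(a - 2)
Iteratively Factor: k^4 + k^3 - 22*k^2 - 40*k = (k + 2)*(k^3 - k^2 - 20*k) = (k + 2)*(k + 4)*(k^2 - 5*k) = (k - 5)*(k + 2)*(k + 4)*(k)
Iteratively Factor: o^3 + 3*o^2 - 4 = (o + 2)*(o^2 + o - 2) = (o - 1)*(o + 2)*(o + 2)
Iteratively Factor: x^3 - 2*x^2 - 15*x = (x)*(x^2 - 2*x - 15) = x*(x + 3)*(x - 5)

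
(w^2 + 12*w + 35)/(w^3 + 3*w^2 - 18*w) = (w^2 + 12*w + 35)/(w*(w^2 + 3*w - 18))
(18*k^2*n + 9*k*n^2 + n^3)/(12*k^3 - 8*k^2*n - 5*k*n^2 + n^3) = n*(18*k^2 + 9*k*n + n^2)/(12*k^3 - 8*k^2*n - 5*k*n^2 + n^3)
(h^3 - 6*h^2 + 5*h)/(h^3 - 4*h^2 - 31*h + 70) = h*(h^2 - 6*h + 5)/(h^3 - 4*h^2 - 31*h + 70)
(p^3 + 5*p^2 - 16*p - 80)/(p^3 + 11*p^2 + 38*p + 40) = (p - 4)/(p + 2)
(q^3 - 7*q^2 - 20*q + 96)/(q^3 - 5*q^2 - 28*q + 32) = (q - 3)/(q - 1)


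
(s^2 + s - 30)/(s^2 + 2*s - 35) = (s + 6)/(s + 7)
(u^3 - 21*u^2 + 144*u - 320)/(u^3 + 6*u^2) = (u^3 - 21*u^2 + 144*u - 320)/(u^2*(u + 6))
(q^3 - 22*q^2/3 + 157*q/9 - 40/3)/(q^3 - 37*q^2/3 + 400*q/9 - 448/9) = (3*q^2 - 14*q + 15)/(3*q^2 - 29*q + 56)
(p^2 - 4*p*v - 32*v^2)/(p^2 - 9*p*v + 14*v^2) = (p^2 - 4*p*v - 32*v^2)/(p^2 - 9*p*v + 14*v^2)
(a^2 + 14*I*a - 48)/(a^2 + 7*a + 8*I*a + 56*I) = (a + 6*I)/(a + 7)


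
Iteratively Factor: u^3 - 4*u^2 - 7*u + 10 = (u - 1)*(u^2 - 3*u - 10) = (u - 1)*(u + 2)*(u - 5)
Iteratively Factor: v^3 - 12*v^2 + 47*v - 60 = (v - 5)*(v^2 - 7*v + 12) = (v - 5)*(v - 3)*(v - 4)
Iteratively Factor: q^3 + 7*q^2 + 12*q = (q + 3)*(q^2 + 4*q) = q*(q + 3)*(q + 4)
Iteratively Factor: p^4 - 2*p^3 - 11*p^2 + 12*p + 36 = (p + 2)*(p^3 - 4*p^2 - 3*p + 18) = (p - 3)*(p + 2)*(p^2 - p - 6) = (p - 3)^2*(p + 2)*(p + 2)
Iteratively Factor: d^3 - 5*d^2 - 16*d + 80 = (d - 4)*(d^2 - d - 20) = (d - 5)*(d - 4)*(d + 4)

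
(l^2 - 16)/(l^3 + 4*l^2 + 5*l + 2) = (l^2 - 16)/(l^3 + 4*l^2 + 5*l + 2)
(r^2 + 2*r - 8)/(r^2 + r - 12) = (r - 2)/(r - 3)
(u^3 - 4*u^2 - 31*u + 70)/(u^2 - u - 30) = (u^2 - 9*u + 14)/(u - 6)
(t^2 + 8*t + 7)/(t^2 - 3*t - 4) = (t + 7)/(t - 4)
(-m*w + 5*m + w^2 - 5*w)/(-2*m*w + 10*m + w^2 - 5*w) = (-m + w)/(-2*m + w)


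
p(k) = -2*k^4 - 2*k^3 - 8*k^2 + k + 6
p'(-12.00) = 13153.00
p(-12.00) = -39174.00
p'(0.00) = 1.00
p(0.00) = 6.00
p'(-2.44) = 120.53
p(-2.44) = -85.91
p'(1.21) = -41.32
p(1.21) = -12.33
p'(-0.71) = 12.20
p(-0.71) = 1.46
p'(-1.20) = 25.38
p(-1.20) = -7.41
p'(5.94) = -1982.42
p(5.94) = -3179.36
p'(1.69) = -81.79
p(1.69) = -41.13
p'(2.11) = -134.62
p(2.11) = -85.94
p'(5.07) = -1276.94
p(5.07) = -1776.70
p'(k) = -8*k^3 - 6*k^2 - 16*k + 1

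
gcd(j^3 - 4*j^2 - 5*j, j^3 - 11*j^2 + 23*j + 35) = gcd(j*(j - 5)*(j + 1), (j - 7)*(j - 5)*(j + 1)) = j^2 - 4*j - 5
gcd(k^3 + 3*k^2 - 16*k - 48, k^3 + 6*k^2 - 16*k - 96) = k^2 - 16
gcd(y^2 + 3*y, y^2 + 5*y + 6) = y + 3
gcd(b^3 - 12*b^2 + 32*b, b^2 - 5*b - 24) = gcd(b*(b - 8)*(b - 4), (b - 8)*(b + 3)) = b - 8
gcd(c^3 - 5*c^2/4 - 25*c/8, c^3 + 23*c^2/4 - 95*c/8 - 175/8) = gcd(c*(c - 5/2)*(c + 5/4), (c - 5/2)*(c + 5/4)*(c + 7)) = c^2 - 5*c/4 - 25/8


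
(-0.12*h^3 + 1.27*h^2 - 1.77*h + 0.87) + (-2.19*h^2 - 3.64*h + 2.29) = -0.12*h^3 - 0.92*h^2 - 5.41*h + 3.16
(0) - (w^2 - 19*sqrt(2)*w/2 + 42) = -w^2 + 19*sqrt(2)*w/2 - 42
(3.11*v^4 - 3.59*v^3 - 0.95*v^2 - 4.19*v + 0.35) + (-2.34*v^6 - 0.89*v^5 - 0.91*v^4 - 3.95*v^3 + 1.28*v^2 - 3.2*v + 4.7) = -2.34*v^6 - 0.89*v^5 + 2.2*v^4 - 7.54*v^3 + 0.33*v^2 - 7.39*v + 5.05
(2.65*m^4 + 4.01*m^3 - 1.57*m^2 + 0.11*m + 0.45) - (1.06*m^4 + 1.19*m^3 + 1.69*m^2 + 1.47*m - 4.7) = 1.59*m^4 + 2.82*m^3 - 3.26*m^2 - 1.36*m + 5.15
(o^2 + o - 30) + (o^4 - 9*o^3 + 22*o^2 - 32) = o^4 - 9*o^3 + 23*o^2 + o - 62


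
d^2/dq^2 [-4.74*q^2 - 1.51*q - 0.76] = -9.48000000000000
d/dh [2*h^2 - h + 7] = 4*h - 1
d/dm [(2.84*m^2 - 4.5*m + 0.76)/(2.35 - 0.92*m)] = (-2.6128*m^2 + 13.348*m - 9.8758)/(0.8464*m^2 - 4.324*m + 5.5225)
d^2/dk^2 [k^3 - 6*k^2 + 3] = 6*k - 12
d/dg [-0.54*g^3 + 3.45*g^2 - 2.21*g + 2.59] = -1.62*g^2 + 6.9*g - 2.21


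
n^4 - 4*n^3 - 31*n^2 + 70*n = n*(n - 7)*(n - 2)*(n + 5)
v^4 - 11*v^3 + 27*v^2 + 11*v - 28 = (v - 7)*(v - 4)*(v - 1)*(v + 1)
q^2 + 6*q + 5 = (q + 1)*(q + 5)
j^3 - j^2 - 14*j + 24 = (j - 3)*(j - 2)*(j + 4)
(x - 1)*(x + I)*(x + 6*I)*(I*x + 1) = I*x^4 - 6*x^3 - I*x^3 + 6*x^2 + I*x^2 - 6*x - I*x + 6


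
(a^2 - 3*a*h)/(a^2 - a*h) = (a - 3*h)/(a - h)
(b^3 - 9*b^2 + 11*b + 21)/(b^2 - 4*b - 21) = (b^2 - 2*b - 3)/(b + 3)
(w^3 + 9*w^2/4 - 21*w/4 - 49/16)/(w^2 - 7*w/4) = w + 4 + 7/(4*w)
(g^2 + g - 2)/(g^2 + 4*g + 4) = (g - 1)/(g + 2)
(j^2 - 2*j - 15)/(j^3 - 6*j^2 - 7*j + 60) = 1/(j - 4)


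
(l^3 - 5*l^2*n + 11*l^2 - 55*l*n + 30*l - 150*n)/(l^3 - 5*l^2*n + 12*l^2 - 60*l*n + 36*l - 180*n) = (l + 5)/(l + 6)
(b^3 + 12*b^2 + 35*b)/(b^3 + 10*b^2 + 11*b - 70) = b/(b - 2)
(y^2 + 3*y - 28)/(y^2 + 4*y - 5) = (y^2 + 3*y - 28)/(y^2 + 4*y - 5)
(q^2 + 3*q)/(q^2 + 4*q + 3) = q/(q + 1)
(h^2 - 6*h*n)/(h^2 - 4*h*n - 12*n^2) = h/(h + 2*n)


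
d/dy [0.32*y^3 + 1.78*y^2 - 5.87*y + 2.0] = 0.96*y^2 + 3.56*y - 5.87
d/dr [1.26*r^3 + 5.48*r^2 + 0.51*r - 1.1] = 3.78*r^2 + 10.96*r + 0.51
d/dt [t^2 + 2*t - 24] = 2*t + 2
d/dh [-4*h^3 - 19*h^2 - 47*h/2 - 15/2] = -12*h^2 - 38*h - 47/2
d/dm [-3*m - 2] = -3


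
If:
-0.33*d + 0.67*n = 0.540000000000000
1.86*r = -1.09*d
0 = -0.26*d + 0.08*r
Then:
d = 0.00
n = 0.81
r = 0.00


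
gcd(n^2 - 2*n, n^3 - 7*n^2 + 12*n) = n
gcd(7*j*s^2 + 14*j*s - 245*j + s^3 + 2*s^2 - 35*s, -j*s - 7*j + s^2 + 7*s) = s + 7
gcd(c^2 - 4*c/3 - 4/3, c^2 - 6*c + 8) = c - 2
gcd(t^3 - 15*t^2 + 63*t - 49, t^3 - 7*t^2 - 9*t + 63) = t - 7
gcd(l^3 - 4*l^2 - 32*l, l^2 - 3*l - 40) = l - 8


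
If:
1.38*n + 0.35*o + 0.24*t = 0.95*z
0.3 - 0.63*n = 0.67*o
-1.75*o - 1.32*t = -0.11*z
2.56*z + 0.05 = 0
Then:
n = -0.02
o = 0.47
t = -0.63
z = -0.02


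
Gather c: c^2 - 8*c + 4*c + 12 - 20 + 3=c^2 - 4*c - 5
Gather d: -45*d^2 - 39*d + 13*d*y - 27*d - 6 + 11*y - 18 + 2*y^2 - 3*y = -45*d^2 + d*(13*y - 66) + 2*y^2 + 8*y - 24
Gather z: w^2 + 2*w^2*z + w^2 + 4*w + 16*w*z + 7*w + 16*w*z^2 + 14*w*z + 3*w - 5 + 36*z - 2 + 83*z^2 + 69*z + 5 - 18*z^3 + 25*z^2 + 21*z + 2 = 2*w^2 + 14*w - 18*z^3 + z^2*(16*w + 108) + z*(2*w^2 + 30*w + 126)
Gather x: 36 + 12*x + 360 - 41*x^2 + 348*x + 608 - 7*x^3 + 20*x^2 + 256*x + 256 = -7*x^3 - 21*x^2 + 616*x + 1260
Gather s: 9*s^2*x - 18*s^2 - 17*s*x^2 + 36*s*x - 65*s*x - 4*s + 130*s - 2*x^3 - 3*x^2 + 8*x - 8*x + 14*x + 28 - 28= s^2*(9*x - 18) + s*(-17*x^2 - 29*x + 126) - 2*x^3 - 3*x^2 + 14*x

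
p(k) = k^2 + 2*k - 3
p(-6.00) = 21.00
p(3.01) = 12.08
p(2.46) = 7.97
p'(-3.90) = -5.80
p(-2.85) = -0.58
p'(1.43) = 4.86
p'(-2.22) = -2.44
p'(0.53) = 3.06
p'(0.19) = 2.38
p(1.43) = 1.90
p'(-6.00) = -10.00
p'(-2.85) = -3.70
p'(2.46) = 6.92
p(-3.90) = 4.41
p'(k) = 2*k + 2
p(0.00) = -3.00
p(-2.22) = -2.51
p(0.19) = -2.58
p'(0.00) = 2.00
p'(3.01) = 8.02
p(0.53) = -1.66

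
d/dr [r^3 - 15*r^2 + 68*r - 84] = 3*r^2 - 30*r + 68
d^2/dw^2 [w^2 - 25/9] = 2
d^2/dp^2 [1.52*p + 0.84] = 0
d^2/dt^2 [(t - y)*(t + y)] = 2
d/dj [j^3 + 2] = 3*j^2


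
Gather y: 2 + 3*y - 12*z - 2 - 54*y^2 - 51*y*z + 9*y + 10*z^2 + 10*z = -54*y^2 + y*(12 - 51*z) + 10*z^2 - 2*z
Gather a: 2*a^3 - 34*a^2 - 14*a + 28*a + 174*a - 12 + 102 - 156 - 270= 2*a^3 - 34*a^2 + 188*a - 336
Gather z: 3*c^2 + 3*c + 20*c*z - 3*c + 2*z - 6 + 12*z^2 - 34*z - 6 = 3*c^2 + 12*z^2 + z*(20*c - 32) - 12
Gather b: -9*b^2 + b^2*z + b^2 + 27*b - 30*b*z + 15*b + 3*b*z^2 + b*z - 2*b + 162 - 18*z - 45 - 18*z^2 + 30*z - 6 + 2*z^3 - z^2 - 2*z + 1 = b^2*(z - 8) + b*(3*z^2 - 29*z + 40) + 2*z^3 - 19*z^2 + 10*z + 112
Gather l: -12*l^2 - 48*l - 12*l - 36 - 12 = -12*l^2 - 60*l - 48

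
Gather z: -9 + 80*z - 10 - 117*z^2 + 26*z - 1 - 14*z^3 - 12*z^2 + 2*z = -14*z^3 - 129*z^2 + 108*z - 20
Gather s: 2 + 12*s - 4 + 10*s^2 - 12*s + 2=10*s^2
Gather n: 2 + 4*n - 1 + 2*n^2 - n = 2*n^2 + 3*n + 1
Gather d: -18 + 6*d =6*d - 18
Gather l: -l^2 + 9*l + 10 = -l^2 + 9*l + 10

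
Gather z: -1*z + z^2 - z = z^2 - 2*z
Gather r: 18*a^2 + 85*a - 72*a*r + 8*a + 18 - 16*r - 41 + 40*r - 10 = 18*a^2 + 93*a + r*(24 - 72*a) - 33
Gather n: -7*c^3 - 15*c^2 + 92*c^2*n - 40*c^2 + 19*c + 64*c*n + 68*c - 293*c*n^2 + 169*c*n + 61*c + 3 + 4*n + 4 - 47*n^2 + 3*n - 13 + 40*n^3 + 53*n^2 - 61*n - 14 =-7*c^3 - 55*c^2 + 148*c + 40*n^3 + n^2*(6 - 293*c) + n*(92*c^2 + 233*c - 54) - 20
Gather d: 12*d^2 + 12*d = 12*d^2 + 12*d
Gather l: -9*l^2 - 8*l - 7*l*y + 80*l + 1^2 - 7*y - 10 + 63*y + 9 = -9*l^2 + l*(72 - 7*y) + 56*y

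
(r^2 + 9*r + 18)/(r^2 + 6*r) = (r + 3)/r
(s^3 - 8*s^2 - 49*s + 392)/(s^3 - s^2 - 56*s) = (s - 7)/s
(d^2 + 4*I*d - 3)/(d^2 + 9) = (d + I)/(d - 3*I)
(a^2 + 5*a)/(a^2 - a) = (a + 5)/(a - 1)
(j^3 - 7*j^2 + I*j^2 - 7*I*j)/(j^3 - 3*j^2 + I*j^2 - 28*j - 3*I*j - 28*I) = j/(j + 4)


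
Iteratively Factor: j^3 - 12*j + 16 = (j - 2)*(j^2 + 2*j - 8) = (j - 2)*(j + 4)*(j - 2)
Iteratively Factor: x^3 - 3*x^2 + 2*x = (x - 2)*(x^2 - x) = x*(x - 2)*(x - 1)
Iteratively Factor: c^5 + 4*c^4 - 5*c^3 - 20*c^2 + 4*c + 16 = (c - 1)*(c^4 + 5*c^3 - 20*c - 16) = (c - 2)*(c - 1)*(c^3 + 7*c^2 + 14*c + 8) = (c - 2)*(c - 1)*(c + 2)*(c^2 + 5*c + 4) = (c - 2)*(c - 1)*(c + 1)*(c + 2)*(c + 4)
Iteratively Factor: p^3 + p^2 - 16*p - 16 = (p + 4)*(p^2 - 3*p - 4) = (p + 1)*(p + 4)*(p - 4)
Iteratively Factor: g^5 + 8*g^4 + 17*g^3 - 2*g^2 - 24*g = (g + 2)*(g^4 + 6*g^3 + 5*g^2 - 12*g) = g*(g + 2)*(g^3 + 6*g^2 + 5*g - 12) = g*(g + 2)*(g + 3)*(g^2 + 3*g - 4) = g*(g + 2)*(g + 3)*(g + 4)*(g - 1)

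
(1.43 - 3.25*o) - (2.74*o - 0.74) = 2.17 - 5.99*o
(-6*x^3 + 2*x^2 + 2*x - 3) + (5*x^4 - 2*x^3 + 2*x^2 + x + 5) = 5*x^4 - 8*x^3 + 4*x^2 + 3*x + 2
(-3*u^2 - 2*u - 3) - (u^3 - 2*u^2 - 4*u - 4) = -u^3 - u^2 + 2*u + 1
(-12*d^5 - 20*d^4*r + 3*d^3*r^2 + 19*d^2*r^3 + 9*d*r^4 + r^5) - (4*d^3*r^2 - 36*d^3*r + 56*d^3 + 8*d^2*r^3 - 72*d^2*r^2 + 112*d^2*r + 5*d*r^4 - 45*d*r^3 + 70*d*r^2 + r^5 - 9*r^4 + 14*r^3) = -12*d^5 - 20*d^4*r - d^3*r^2 + 36*d^3*r - 56*d^3 + 11*d^2*r^3 + 72*d^2*r^2 - 112*d^2*r + 4*d*r^4 + 45*d*r^3 - 70*d*r^2 + 9*r^4 - 14*r^3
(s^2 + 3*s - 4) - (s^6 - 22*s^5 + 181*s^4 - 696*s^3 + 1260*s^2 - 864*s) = -s^6 + 22*s^5 - 181*s^4 + 696*s^3 - 1259*s^2 + 867*s - 4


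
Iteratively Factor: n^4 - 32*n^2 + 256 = (n - 4)*(n^3 + 4*n^2 - 16*n - 64) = (n - 4)*(n + 4)*(n^2 - 16) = (n - 4)*(n + 4)^2*(n - 4)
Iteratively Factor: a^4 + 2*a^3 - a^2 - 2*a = (a + 1)*(a^3 + a^2 - 2*a) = (a - 1)*(a + 1)*(a^2 + 2*a) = (a - 1)*(a + 1)*(a + 2)*(a)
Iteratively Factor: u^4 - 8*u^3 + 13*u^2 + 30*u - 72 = (u - 3)*(u^3 - 5*u^2 - 2*u + 24) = (u - 4)*(u - 3)*(u^2 - u - 6) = (u - 4)*(u - 3)*(u + 2)*(u - 3)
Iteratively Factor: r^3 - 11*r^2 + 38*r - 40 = (r - 2)*(r^2 - 9*r + 20) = (r - 4)*(r - 2)*(r - 5)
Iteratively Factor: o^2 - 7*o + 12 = (o - 4)*(o - 3)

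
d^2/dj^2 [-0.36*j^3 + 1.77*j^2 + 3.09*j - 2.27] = 3.54 - 2.16*j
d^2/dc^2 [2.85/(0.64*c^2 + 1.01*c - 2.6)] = (-2.33472*c^2 - 3.68448*c + 2.85*(1.28*c + 1.01)*(2.56*c + 2.02) + 9.4848)/(0.64*c^2 + 1.01*c - 2.6)^3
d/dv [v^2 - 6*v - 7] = 2*v - 6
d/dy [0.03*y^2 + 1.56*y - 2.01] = 0.06*y + 1.56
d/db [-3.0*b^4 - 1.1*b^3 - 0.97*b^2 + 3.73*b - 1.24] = -12.0*b^3 - 3.3*b^2 - 1.94*b + 3.73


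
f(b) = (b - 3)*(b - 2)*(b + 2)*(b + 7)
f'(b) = (b - 3)*(b - 2)*(b + 2) + (b - 3)*(b - 2)*(b + 7) + (b - 3)*(b + 2)*(b + 7) + (b - 2)*(b + 2)*(b + 7)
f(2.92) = -3.59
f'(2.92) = 39.91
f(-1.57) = 38.09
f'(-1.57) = 76.60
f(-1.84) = 15.34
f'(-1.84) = 91.71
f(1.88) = 4.63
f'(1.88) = -41.01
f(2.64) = -10.31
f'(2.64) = 9.23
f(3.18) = 11.20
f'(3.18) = 74.98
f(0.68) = 63.03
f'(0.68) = -43.19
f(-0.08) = 85.12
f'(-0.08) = -11.93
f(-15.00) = 31824.00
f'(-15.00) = -10066.00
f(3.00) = 0.00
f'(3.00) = 50.00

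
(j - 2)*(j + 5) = j^2 + 3*j - 10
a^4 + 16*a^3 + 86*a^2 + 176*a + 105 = (a + 1)*(a + 3)*(a + 5)*(a + 7)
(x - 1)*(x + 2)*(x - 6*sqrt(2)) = x^3 - 6*sqrt(2)*x^2 + x^2 - 6*sqrt(2)*x - 2*x + 12*sqrt(2)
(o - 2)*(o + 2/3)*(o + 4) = o^3 + 8*o^2/3 - 20*o/3 - 16/3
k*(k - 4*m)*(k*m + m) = k^3*m - 4*k^2*m^2 + k^2*m - 4*k*m^2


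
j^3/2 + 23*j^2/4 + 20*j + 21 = (j/2 + 1)*(j + 7/2)*(j + 6)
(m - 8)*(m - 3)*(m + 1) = m^3 - 10*m^2 + 13*m + 24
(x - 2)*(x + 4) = x^2 + 2*x - 8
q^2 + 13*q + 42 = (q + 6)*(q + 7)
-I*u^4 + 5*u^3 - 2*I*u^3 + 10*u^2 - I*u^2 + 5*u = u*(u + 1)*(u + 5*I)*(-I*u - I)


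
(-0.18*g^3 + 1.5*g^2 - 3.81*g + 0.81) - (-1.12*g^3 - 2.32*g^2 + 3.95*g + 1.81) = 0.94*g^3 + 3.82*g^2 - 7.76*g - 1.0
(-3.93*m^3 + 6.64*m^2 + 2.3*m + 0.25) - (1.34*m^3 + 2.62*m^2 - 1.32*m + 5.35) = -5.27*m^3 + 4.02*m^2 + 3.62*m - 5.1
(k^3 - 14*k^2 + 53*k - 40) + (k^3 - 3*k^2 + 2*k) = 2*k^3 - 17*k^2 + 55*k - 40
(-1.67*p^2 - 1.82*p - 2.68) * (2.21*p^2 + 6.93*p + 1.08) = -3.6907*p^4 - 15.5953*p^3 - 20.339*p^2 - 20.538*p - 2.8944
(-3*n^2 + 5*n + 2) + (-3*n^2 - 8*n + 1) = -6*n^2 - 3*n + 3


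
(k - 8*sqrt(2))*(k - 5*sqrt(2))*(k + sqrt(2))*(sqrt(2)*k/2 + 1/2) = sqrt(2)*k^4/2 - 23*k^3/2 + 21*sqrt(2)*k^2 + 107*k + 40*sqrt(2)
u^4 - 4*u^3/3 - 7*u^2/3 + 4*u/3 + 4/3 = (u - 2)*(u - 1)*(u + 2/3)*(u + 1)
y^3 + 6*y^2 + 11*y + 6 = (y + 1)*(y + 2)*(y + 3)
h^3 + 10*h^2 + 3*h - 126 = (h - 3)*(h + 6)*(h + 7)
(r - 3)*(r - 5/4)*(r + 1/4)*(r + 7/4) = r^4 - 9*r^3/4 - 69*r^2/16 + 361*r/64 + 105/64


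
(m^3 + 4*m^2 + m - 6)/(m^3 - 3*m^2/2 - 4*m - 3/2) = 2*(-m^3 - 4*m^2 - m + 6)/(-2*m^3 + 3*m^2 + 8*m + 3)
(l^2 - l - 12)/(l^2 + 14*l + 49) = (l^2 - l - 12)/(l^2 + 14*l + 49)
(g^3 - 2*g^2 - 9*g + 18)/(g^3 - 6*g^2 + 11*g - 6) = (g + 3)/(g - 1)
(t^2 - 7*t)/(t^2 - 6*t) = (t - 7)/(t - 6)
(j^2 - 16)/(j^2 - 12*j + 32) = (j + 4)/(j - 8)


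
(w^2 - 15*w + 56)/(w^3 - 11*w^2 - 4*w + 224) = 1/(w + 4)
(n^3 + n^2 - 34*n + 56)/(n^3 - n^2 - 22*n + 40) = (n + 7)/(n + 5)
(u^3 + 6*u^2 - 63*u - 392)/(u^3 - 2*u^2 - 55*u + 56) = (u + 7)/(u - 1)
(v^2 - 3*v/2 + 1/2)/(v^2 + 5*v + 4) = (2*v^2 - 3*v + 1)/(2*(v^2 + 5*v + 4))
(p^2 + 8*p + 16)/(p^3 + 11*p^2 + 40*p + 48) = 1/(p + 3)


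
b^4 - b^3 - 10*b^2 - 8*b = b*(b - 4)*(b + 1)*(b + 2)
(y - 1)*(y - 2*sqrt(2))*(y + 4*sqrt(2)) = y^3 - y^2 + 2*sqrt(2)*y^2 - 16*y - 2*sqrt(2)*y + 16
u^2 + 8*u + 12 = (u + 2)*(u + 6)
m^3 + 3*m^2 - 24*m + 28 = (m - 2)^2*(m + 7)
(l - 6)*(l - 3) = l^2 - 9*l + 18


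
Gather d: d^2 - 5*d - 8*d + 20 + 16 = d^2 - 13*d + 36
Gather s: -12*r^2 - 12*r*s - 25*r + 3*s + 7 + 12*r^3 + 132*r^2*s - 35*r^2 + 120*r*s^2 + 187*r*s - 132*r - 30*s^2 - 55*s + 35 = 12*r^3 - 47*r^2 - 157*r + s^2*(120*r - 30) + s*(132*r^2 + 175*r - 52) + 42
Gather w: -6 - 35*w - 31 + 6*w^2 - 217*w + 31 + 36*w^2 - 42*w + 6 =42*w^2 - 294*w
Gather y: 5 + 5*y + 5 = 5*y + 10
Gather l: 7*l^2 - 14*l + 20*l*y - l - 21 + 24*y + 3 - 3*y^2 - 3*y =7*l^2 + l*(20*y - 15) - 3*y^2 + 21*y - 18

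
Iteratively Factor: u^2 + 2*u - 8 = (u - 2)*(u + 4)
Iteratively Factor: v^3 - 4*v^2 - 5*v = (v - 5)*(v^2 + v) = (v - 5)*(v + 1)*(v)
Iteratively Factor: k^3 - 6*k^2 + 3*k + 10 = (k + 1)*(k^2 - 7*k + 10) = (k - 2)*(k + 1)*(k - 5)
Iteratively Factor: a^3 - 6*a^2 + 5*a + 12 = (a + 1)*(a^2 - 7*a + 12) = (a - 3)*(a + 1)*(a - 4)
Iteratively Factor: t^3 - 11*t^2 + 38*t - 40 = (t - 4)*(t^2 - 7*t + 10) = (t - 5)*(t - 4)*(t - 2)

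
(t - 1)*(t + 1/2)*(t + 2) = t^3 + 3*t^2/2 - 3*t/2 - 1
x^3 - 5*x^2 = x^2*(x - 5)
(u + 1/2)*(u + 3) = u^2 + 7*u/2 + 3/2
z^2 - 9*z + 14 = (z - 7)*(z - 2)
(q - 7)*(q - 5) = q^2 - 12*q + 35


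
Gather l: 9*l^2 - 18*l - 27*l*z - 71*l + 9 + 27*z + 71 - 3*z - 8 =9*l^2 + l*(-27*z - 89) + 24*z + 72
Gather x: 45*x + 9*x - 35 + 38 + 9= 54*x + 12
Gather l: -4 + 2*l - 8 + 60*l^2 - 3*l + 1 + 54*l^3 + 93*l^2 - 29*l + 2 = 54*l^3 + 153*l^2 - 30*l - 9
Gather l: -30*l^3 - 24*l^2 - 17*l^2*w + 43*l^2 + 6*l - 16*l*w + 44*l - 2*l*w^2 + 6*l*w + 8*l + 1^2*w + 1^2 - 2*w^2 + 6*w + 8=-30*l^3 + l^2*(19 - 17*w) + l*(-2*w^2 - 10*w + 58) - 2*w^2 + 7*w + 9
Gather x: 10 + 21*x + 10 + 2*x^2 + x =2*x^2 + 22*x + 20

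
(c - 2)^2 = c^2 - 4*c + 4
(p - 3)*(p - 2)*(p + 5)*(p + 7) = p^4 + 7*p^3 - 19*p^2 - 103*p + 210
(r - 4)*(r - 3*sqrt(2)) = r^2 - 3*sqrt(2)*r - 4*r + 12*sqrt(2)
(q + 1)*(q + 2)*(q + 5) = q^3 + 8*q^2 + 17*q + 10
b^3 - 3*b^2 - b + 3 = (b - 3)*(b - 1)*(b + 1)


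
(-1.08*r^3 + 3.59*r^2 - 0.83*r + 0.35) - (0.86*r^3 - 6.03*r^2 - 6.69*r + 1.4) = -1.94*r^3 + 9.62*r^2 + 5.86*r - 1.05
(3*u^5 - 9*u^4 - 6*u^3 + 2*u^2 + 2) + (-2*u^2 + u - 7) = 3*u^5 - 9*u^4 - 6*u^3 + u - 5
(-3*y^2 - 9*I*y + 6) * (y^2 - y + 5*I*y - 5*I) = -3*y^4 + 3*y^3 - 24*I*y^3 + 51*y^2 + 24*I*y^2 - 51*y + 30*I*y - 30*I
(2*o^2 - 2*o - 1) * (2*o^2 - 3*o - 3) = 4*o^4 - 10*o^3 - 2*o^2 + 9*o + 3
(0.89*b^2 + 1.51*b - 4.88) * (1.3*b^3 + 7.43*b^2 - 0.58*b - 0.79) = 1.157*b^5 + 8.5757*b^4 + 4.3591*b^3 - 37.8373*b^2 + 1.6375*b + 3.8552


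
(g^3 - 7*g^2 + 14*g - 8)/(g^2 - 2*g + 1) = (g^2 - 6*g + 8)/(g - 1)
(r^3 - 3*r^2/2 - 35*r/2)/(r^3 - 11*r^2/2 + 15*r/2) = (2*r^2 - 3*r - 35)/(2*r^2 - 11*r + 15)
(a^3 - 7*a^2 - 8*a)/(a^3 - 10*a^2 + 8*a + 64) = a*(a + 1)/(a^2 - 2*a - 8)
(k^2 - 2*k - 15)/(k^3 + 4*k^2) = (k^2 - 2*k - 15)/(k^2*(k + 4))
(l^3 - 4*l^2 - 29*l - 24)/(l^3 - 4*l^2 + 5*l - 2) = (l^3 - 4*l^2 - 29*l - 24)/(l^3 - 4*l^2 + 5*l - 2)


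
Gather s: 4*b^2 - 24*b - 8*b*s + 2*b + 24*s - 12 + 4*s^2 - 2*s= 4*b^2 - 22*b + 4*s^2 + s*(22 - 8*b) - 12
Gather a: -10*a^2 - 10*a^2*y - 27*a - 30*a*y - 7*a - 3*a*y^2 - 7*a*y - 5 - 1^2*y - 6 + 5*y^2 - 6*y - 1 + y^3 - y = a^2*(-10*y - 10) + a*(-3*y^2 - 37*y - 34) + y^3 + 5*y^2 - 8*y - 12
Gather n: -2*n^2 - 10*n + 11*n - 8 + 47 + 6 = -2*n^2 + n + 45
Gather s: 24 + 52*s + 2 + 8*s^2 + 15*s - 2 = 8*s^2 + 67*s + 24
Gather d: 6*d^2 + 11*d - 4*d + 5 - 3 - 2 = 6*d^2 + 7*d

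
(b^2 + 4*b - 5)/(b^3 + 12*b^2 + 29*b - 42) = (b + 5)/(b^2 + 13*b + 42)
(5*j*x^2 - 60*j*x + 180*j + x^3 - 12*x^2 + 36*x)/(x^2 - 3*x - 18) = (5*j*x - 30*j + x^2 - 6*x)/(x + 3)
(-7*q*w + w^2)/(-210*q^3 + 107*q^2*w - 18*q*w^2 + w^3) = w/(30*q^2 - 11*q*w + w^2)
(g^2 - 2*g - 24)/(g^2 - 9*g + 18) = (g + 4)/(g - 3)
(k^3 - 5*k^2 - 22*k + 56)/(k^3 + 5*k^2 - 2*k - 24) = (k - 7)/(k + 3)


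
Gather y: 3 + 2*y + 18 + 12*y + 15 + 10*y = 24*y + 36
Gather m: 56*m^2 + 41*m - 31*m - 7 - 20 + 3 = 56*m^2 + 10*m - 24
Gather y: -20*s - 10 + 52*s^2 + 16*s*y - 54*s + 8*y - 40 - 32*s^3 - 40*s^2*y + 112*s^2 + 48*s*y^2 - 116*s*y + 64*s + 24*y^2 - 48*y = -32*s^3 + 164*s^2 - 10*s + y^2*(48*s + 24) + y*(-40*s^2 - 100*s - 40) - 50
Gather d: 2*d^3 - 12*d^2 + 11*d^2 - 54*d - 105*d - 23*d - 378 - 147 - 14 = 2*d^3 - d^2 - 182*d - 539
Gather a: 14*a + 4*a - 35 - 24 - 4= 18*a - 63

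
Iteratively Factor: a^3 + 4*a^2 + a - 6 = (a + 3)*(a^2 + a - 2) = (a - 1)*(a + 3)*(a + 2)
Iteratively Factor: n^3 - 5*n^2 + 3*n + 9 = (n - 3)*(n^2 - 2*n - 3) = (n - 3)^2*(n + 1)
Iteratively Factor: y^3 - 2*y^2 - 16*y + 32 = (y + 4)*(y^2 - 6*y + 8) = (y - 4)*(y + 4)*(y - 2)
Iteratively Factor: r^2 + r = (r)*(r + 1)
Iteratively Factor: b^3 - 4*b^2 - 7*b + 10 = (b + 2)*(b^2 - 6*b + 5) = (b - 1)*(b + 2)*(b - 5)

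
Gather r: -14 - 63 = -77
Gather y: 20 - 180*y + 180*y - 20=0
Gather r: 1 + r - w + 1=r - w + 2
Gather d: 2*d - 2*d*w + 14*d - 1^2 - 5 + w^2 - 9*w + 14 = d*(16 - 2*w) + w^2 - 9*w + 8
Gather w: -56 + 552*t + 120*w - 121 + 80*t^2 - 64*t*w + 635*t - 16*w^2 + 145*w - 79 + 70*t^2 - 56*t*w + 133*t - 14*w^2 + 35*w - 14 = 150*t^2 + 1320*t - 30*w^2 + w*(300 - 120*t) - 270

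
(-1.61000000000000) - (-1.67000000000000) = 0.0599999999999998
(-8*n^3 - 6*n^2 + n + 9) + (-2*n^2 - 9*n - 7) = -8*n^3 - 8*n^2 - 8*n + 2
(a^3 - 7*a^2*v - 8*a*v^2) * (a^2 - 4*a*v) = a^5 - 11*a^4*v + 20*a^3*v^2 + 32*a^2*v^3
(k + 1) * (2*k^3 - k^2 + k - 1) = 2*k^4 + k^3 - 1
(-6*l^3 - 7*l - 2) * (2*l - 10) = -12*l^4 + 60*l^3 - 14*l^2 + 66*l + 20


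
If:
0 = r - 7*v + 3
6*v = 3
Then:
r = 1/2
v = 1/2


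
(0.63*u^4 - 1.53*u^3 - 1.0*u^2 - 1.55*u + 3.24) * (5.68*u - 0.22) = 3.5784*u^5 - 8.829*u^4 - 5.3434*u^3 - 8.584*u^2 + 18.7442*u - 0.7128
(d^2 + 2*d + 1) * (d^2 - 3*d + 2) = d^4 - d^3 - 3*d^2 + d + 2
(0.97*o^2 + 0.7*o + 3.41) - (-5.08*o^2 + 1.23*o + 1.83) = 6.05*o^2 - 0.53*o + 1.58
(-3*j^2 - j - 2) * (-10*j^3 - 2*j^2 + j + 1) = 30*j^5 + 16*j^4 + 19*j^3 - 3*j - 2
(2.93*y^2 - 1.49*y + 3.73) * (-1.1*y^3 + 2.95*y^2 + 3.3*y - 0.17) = -3.223*y^5 + 10.2825*y^4 + 1.1705*y^3 + 5.5884*y^2 + 12.5623*y - 0.6341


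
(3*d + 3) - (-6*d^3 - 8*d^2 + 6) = 6*d^3 + 8*d^2 + 3*d - 3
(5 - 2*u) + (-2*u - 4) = 1 - 4*u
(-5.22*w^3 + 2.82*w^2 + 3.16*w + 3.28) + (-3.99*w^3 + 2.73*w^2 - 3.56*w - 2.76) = -9.21*w^3 + 5.55*w^2 - 0.4*w + 0.52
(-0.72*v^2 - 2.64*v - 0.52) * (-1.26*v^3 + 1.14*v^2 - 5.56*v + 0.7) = 0.9072*v^5 + 2.5056*v^4 + 1.6488*v^3 + 13.5816*v^2 + 1.0432*v - 0.364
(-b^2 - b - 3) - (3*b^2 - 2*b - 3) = -4*b^2 + b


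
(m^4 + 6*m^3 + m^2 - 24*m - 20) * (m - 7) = m^5 - m^4 - 41*m^3 - 31*m^2 + 148*m + 140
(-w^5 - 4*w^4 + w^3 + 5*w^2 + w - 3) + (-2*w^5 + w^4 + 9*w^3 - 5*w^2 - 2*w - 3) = -3*w^5 - 3*w^4 + 10*w^3 - w - 6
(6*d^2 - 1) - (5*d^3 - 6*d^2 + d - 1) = -5*d^3 + 12*d^2 - d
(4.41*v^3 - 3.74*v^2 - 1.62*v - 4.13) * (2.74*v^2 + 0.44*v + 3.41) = 12.0834*v^5 - 8.3072*v^4 + 8.9537*v^3 - 24.7824*v^2 - 7.3414*v - 14.0833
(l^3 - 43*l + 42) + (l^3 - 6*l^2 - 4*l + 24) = 2*l^3 - 6*l^2 - 47*l + 66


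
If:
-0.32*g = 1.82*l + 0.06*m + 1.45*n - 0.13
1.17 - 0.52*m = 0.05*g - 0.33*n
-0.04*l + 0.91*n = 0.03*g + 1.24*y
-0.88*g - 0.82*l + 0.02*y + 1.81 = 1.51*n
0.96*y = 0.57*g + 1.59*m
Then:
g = -22.68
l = -14.51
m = 18.73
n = 22.53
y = 17.55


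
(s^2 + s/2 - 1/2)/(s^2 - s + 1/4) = 2*(s + 1)/(2*s - 1)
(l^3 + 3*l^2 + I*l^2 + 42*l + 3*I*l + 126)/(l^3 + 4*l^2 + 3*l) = (l^2 + I*l + 42)/(l*(l + 1))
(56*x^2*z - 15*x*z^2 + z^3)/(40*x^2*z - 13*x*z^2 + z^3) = (7*x - z)/(5*x - z)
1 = 1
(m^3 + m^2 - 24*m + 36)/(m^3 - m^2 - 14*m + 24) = (m + 6)/(m + 4)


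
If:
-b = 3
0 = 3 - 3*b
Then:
No Solution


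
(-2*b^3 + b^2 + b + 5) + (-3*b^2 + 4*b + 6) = -2*b^3 - 2*b^2 + 5*b + 11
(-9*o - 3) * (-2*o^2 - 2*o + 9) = 18*o^3 + 24*o^2 - 75*o - 27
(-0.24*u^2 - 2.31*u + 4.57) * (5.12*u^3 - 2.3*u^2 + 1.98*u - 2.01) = -1.2288*u^5 - 11.2752*u^4 + 28.2362*u^3 - 14.6024*u^2 + 13.6917*u - 9.1857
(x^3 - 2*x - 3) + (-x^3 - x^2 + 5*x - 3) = -x^2 + 3*x - 6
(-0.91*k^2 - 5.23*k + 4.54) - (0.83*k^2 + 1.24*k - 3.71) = -1.74*k^2 - 6.47*k + 8.25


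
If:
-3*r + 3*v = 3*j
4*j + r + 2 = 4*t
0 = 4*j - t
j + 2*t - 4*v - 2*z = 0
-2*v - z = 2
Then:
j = -4/9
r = -22/3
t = -16/9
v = -70/9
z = 122/9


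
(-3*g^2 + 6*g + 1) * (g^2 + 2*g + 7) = -3*g^4 - 8*g^2 + 44*g + 7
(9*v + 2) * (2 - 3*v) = -27*v^2 + 12*v + 4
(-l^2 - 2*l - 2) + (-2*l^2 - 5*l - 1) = -3*l^2 - 7*l - 3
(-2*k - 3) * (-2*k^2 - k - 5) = 4*k^3 + 8*k^2 + 13*k + 15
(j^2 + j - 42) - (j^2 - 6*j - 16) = 7*j - 26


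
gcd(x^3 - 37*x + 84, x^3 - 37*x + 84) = x^3 - 37*x + 84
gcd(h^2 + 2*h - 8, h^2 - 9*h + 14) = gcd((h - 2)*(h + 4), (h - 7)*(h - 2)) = h - 2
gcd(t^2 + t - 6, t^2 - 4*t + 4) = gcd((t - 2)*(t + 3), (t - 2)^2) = t - 2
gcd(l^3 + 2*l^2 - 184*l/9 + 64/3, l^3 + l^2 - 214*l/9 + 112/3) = l^2 + 10*l/3 - 16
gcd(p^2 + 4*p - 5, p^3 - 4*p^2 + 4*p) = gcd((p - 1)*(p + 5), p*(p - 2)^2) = 1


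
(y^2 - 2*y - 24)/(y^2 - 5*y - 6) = (y + 4)/(y + 1)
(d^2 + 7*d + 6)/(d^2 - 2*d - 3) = (d + 6)/(d - 3)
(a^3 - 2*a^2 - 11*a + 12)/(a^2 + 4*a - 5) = (a^2 - a - 12)/(a + 5)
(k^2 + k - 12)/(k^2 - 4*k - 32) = (k - 3)/(k - 8)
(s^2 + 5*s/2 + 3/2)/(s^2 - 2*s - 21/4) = 2*(s + 1)/(2*s - 7)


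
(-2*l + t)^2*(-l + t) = -4*l^3 + 8*l^2*t - 5*l*t^2 + t^3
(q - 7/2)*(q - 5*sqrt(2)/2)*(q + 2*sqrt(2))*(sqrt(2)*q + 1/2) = sqrt(2)*q^4 - 7*sqrt(2)*q^3/2 - q^3/2 - 41*sqrt(2)*q^2/4 + 7*q^2/4 - 5*q + 287*sqrt(2)*q/8 + 35/2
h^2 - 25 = (h - 5)*(h + 5)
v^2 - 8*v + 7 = (v - 7)*(v - 1)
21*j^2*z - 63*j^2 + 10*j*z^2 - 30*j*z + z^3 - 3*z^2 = (3*j + z)*(7*j + z)*(z - 3)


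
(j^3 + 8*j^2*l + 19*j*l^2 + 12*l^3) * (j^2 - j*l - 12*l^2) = j^5 + 7*j^4*l - j^3*l^2 - 103*j^2*l^3 - 240*j*l^4 - 144*l^5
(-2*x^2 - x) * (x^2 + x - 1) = -2*x^4 - 3*x^3 + x^2 + x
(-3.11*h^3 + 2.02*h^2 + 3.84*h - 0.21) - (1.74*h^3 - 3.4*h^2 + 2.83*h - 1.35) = -4.85*h^3 + 5.42*h^2 + 1.01*h + 1.14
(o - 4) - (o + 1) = -5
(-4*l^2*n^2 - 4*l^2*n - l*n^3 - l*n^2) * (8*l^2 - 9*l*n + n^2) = -32*l^4*n^2 - 32*l^4*n + 28*l^3*n^3 + 28*l^3*n^2 + 5*l^2*n^4 + 5*l^2*n^3 - l*n^5 - l*n^4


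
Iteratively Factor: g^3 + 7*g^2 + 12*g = (g)*(g^2 + 7*g + 12) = g*(g + 4)*(g + 3)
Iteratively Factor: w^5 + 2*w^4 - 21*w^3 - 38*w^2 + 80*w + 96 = (w + 3)*(w^4 - w^3 - 18*w^2 + 16*w + 32) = (w + 3)*(w + 4)*(w^3 - 5*w^2 + 2*w + 8) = (w + 1)*(w + 3)*(w + 4)*(w^2 - 6*w + 8) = (w - 2)*(w + 1)*(w + 3)*(w + 4)*(w - 4)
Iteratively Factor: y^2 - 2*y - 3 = (y + 1)*(y - 3)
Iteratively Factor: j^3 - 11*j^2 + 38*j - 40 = (j - 5)*(j^2 - 6*j + 8) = (j - 5)*(j - 2)*(j - 4)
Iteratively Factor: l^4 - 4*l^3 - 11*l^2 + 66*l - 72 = (l - 3)*(l^3 - l^2 - 14*l + 24) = (l - 3)*(l - 2)*(l^2 + l - 12) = (l - 3)^2*(l - 2)*(l + 4)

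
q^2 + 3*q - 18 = (q - 3)*(q + 6)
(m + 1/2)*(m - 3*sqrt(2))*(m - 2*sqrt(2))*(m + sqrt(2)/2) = m^4 - 9*sqrt(2)*m^3/2 + m^3/2 - 9*sqrt(2)*m^2/4 + 7*m^2 + 7*m/2 + 6*sqrt(2)*m + 3*sqrt(2)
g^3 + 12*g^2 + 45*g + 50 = (g + 2)*(g + 5)^2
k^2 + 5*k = k*(k + 5)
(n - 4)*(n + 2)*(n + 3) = n^3 + n^2 - 14*n - 24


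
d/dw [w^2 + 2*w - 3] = 2*w + 2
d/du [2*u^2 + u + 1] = 4*u + 1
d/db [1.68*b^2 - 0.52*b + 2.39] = 3.36*b - 0.52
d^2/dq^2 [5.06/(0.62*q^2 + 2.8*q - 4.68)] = (-3.890128*q^2 - 17.56832*q + 5.06*(1.24*q + 2.8)*(2.48*q + 5.6) + 29.364192)/(0.62*q^2 + 2.8*q - 4.68)^3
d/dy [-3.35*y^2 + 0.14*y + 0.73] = 0.14 - 6.7*y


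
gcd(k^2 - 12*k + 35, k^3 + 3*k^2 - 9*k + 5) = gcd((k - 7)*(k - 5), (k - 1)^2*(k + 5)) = 1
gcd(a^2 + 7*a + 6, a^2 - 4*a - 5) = a + 1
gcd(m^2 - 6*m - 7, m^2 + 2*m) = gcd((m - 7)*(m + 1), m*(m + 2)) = 1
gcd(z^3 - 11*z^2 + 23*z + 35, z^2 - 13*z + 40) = z - 5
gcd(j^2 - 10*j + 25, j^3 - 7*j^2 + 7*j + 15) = j - 5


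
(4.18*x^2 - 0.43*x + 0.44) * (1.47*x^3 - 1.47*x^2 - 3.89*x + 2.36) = 6.1446*x^5 - 6.7767*x^4 - 14.9813*x^3 + 10.8907*x^2 - 2.7264*x + 1.0384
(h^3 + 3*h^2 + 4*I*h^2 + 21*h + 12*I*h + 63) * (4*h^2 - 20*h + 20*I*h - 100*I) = 4*h^5 - 8*h^4 + 36*I*h^4 - 56*h^3 - 72*I*h^3 - 8*h^2 - 120*I*h^2 - 60*h - 840*I*h - 6300*I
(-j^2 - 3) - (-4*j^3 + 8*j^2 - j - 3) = 4*j^3 - 9*j^2 + j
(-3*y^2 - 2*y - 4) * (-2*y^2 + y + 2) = 6*y^4 + y^3 - 8*y - 8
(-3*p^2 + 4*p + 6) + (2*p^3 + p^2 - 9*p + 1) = 2*p^3 - 2*p^2 - 5*p + 7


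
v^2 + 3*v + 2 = (v + 1)*(v + 2)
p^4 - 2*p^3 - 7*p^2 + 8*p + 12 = (p - 3)*(p - 2)*(p + 1)*(p + 2)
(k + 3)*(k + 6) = k^2 + 9*k + 18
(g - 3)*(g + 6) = g^2 + 3*g - 18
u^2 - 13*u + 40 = (u - 8)*(u - 5)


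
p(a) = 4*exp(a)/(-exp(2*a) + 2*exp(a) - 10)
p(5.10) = -0.02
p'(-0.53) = -0.27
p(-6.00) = 0.00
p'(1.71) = 0.52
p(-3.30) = -0.01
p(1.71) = -0.75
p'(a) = 4*(2*exp(2*a) - 2*exp(a))*exp(a)/(-exp(2*a) + 2*exp(a) - 10)^2 + 4*exp(a)/(-exp(2*a) + 2*exp(a) - 10)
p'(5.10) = 0.02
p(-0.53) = -0.26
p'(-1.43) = -0.10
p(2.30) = -0.45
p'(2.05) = 0.52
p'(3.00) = 0.23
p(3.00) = -0.22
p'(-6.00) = 0.00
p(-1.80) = -0.07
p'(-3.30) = -0.01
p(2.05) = -0.57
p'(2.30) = 0.45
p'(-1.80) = -0.07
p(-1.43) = -0.10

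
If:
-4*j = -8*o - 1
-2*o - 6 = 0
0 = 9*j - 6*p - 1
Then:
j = -23/4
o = -3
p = -211/24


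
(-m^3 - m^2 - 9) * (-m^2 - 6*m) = m^5 + 7*m^4 + 6*m^3 + 9*m^2 + 54*m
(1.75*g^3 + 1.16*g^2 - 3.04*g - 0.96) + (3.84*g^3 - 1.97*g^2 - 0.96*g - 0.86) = 5.59*g^3 - 0.81*g^2 - 4.0*g - 1.82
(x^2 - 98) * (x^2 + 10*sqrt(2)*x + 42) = x^4 + 10*sqrt(2)*x^3 - 56*x^2 - 980*sqrt(2)*x - 4116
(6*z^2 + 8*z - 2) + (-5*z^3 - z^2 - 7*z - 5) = -5*z^3 + 5*z^2 + z - 7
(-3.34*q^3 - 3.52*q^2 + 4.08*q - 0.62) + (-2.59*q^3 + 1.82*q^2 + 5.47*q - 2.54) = -5.93*q^3 - 1.7*q^2 + 9.55*q - 3.16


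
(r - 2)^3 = r^3 - 6*r^2 + 12*r - 8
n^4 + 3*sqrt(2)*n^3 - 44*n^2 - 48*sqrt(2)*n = n*(n - 4*sqrt(2))*(n + sqrt(2))*(n + 6*sqrt(2))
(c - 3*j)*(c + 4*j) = c^2 + c*j - 12*j^2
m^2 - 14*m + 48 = (m - 8)*(m - 6)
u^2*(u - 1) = u^3 - u^2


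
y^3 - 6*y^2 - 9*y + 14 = (y - 7)*(y - 1)*(y + 2)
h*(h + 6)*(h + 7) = h^3 + 13*h^2 + 42*h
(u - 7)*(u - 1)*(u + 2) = u^3 - 6*u^2 - 9*u + 14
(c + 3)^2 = c^2 + 6*c + 9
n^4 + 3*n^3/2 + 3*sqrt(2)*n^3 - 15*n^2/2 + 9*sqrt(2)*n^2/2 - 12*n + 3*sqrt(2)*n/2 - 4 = (n + 1/2)*(n + 1)*(n - sqrt(2))*(n + 4*sqrt(2))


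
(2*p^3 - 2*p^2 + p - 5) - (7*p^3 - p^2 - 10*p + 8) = -5*p^3 - p^2 + 11*p - 13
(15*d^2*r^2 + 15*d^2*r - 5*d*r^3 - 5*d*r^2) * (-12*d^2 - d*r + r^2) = -180*d^4*r^2 - 180*d^4*r + 45*d^3*r^3 + 45*d^3*r^2 + 20*d^2*r^4 + 20*d^2*r^3 - 5*d*r^5 - 5*d*r^4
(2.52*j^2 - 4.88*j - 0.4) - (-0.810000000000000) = 2.52*j^2 - 4.88*j + 0.41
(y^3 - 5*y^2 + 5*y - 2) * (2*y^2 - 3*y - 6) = 2*y^5 - 13*y^4 + 19*y^3 + 11*y^2 - 24*y + 12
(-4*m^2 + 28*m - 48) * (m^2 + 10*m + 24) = -4*m^4 - 12*m^3 + 136*m^2 + 192*m - 1152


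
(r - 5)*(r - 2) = r^2 - 7*r + 10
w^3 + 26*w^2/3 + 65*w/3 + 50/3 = (w + 5/3)*(w + 2)*(w + 5)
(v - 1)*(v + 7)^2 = v^3 + 13*v^2 + 35*v - 49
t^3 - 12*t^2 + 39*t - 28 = (t - 7)*(t - 4)*(t - 1)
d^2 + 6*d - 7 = (d - 1)*(d + 7)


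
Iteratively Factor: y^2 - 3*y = (y)*(y - 3)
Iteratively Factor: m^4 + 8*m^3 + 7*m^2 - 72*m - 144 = (m + 4)*(m^3 + 4*m^2 - 9*m - 36) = (m + 3)*(m + 4)*(m^2 + m - 12) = (m + 3)*(m + 4)^2*(m - 3)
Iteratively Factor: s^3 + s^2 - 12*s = (s)*(s^2 + s - 12) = s*(s - 3)*(s + 4)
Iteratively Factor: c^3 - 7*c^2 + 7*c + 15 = (c - 5)*(c^2 - 2*c - 3) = (c - 5)*(c + 1)*(c - 3)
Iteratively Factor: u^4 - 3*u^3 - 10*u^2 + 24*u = (u + 3)*(u^3 - 6*u^2 + 8*u) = u*(u + 3)*(u^2 - 6*u + 8) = u*(u - 4)*(u + 3)*(u - 2)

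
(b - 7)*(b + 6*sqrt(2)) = b^2 - 7*b + 6*sqrt(2)*b - 42*sqrt(2)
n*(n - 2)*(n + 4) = n^3 + 2*n^2 - 8*n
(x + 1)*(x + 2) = x^2 + 3*x + 2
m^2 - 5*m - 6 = (m - 6)*(m + 1)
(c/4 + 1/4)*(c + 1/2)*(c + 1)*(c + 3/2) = c^4/4 + c^3 + 23*c^2/16 + 7*c/8 + 3/16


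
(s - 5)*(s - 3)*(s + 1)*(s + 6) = s^4 - s^3 - 35*s^2 + 57*s + 90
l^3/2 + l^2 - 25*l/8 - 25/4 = (l/2 + 1)*(l - 5/2)*(l + 5/2)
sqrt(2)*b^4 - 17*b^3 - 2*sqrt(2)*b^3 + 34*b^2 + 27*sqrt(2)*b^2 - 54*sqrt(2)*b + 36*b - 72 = (b - 2)*(b - 6*sqrt(2))*(b - 3*sqrt(2))*(sqrt(2)*b + 1)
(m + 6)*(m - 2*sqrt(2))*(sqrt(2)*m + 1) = sqrt(2)*m^3 - 3*m^2 + 6*sqrt(2)*m^2 - 18*m - 2*sqrt(2)*m - 12*sqrt(2)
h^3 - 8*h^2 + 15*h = h*(h - 5)*(h - 3)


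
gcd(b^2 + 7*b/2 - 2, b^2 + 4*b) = b + 4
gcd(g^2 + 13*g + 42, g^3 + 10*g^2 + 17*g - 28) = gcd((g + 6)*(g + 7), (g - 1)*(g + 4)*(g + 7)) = g + 7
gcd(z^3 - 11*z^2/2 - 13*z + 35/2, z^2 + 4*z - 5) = z - 1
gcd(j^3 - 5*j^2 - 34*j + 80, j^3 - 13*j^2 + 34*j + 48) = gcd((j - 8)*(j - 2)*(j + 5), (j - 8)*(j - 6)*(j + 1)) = j - 8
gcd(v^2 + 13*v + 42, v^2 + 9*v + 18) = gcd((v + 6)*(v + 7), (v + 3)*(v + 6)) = v + 6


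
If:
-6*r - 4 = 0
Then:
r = -2/3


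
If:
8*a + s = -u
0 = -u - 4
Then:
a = 1/2 - s/8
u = -4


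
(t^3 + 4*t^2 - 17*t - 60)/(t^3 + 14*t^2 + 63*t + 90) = (t - 4)/(t + 6)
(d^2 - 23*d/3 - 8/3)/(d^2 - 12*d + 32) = (d + 1/3)/(d - 4)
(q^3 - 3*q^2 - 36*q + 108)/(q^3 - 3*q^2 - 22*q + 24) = (q^2 + 3*q - 18)/(q^2 + 3*q - 4)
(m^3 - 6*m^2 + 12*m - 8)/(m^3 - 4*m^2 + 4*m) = (m - 2)/m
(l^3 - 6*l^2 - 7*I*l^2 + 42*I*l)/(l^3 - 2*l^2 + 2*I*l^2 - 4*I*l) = (l^2 - l*(6 + 7*I) + 42*I)/(l^2 + 2*l*(-1 + I) - 4*I)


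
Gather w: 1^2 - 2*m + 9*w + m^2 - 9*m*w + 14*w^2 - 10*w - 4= m^2 - 2*m + 14*w^2 + w*(-9*m - 1) - 3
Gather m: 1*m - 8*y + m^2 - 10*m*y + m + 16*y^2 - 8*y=m^2 + m*(2 - 10*y) + 16*y^2 - 16*y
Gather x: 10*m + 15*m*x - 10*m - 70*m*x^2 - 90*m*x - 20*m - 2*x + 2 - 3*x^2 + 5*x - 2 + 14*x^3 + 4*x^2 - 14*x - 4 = -20*m + 14*x^3 + x^2*(1 - 70*m) + x*(-75*m - 11) - 4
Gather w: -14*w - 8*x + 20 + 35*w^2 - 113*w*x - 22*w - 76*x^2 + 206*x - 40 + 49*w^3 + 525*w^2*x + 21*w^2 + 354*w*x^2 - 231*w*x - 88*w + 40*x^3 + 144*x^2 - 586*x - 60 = 49*w^3 + w^2*(525*x + 56) + w*(354*x^2 - 344*x - 124) + 40*x^3 + 68*x^2 - 388*x - 80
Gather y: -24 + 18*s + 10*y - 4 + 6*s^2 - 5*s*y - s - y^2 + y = 6*s^2 + 17*s - y^2 + y*(11 - 5*s) - 28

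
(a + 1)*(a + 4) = a^2 + 5*a + 4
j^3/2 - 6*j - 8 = (j/2 + 1)*(j - 4)*(j + 2)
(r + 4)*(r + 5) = r^2 + 9*r + 20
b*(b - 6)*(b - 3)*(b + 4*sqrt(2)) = b^4 - 9*b^3 + 4*sqrt(2)*b^3 - 36*sqrt(2)*b^2 + 18*b^2 + 72*sqrt(2)*b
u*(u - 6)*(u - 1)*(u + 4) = u^4 - 3*u^3 - 22*u^2 + 24*u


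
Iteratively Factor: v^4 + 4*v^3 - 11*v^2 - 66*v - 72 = (v + 3)*(v^3 + v^2 - 14*v - 24) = (v + 2)*(v + 3)*(v^2 - v - 12) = (v + 2)*(v + 3)^2*(v - 4)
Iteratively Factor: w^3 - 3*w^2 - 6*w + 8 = (w - 1)*(w^2 - 2*w - 8) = (w - 1)*(w + 2)*(w - 4)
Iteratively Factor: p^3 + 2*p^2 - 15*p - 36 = (p + 3)*(p^2 - p - 12) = (p + 3)^2*(p - 4)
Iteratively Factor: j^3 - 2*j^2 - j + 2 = (j - 1)*(j^2 - j - 2) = (j - 1)*(j + 1)*(j - 2)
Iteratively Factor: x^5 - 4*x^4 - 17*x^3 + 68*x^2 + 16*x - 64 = (x + 1)*(x^4 - 5*x^3 - 12*x^2 + 80*x - 64) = (x - 4)*(x + 1)*(x^3 - x^2 - 16*x + 16) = (x - 4)*(x - 1)*(x + 1)*(x^2 - 16) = (x - 4)*(x - 1)*(x + 1)*(x + 4)*(x - 4)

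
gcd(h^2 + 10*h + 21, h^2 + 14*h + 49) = h + 7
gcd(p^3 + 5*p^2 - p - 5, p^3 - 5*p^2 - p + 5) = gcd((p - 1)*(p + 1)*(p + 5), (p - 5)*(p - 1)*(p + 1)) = p^2 - 1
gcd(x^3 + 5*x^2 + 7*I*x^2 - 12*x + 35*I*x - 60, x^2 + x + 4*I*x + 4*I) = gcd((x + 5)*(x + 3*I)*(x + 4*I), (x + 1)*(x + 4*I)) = x + 4*I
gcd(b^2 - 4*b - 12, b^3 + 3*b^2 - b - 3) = 1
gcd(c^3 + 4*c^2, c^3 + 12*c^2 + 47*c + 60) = c + 4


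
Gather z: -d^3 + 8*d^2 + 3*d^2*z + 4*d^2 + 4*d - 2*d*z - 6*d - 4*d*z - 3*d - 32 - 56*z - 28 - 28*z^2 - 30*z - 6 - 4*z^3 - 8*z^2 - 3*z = -d^3 + 12*d^2 - 5*d - 4*z^3 - 36*z^2 + z*(3*d^2 - 6*d - 89) - 66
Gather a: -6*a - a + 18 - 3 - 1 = 14 - 7*a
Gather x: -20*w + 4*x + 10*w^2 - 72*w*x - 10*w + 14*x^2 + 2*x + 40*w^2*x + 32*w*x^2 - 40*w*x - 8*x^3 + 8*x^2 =10*w^2 - 30*w - 8*x^3 + x^2*(32*w + 22) + x*(40*w^2 - 112*w + 6)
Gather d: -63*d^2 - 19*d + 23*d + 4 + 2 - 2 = -63*d^2 + 4*d + 4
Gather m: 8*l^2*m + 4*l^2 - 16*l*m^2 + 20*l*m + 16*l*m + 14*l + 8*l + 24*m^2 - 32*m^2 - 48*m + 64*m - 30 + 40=4*l^2 + 22*l + m^2*(-16*l - 8) + m*(8*l^2 + 36*l + 16) + 10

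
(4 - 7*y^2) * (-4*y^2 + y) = 28*y^4 - 7*y^3 - 16*y^2 + 4*y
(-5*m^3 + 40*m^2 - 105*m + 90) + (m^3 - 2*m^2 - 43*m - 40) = -4*m^3 + 38*m^2 - 148*m + 50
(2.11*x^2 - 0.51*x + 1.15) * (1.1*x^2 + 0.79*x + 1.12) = 2.321*x^4 + 1.1059*x^3 + 3.2253*x^2 + 0.3373*x + 1.288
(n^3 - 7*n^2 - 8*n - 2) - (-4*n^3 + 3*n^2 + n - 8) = 5*n^3 - 10*n^2 - 9*n + 6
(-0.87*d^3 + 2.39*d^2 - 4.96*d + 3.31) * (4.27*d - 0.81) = -3.7149*d^4 + 10.91*d^3 - 23.1151*d^2 + 18.1513*d - 2.6811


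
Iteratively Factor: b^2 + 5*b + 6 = (b + 2)*(b + 3)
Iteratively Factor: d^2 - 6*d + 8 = (d - 2)*(d - 4)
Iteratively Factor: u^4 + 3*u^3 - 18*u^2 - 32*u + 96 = (u - 2)*(u^3 + 5*u^2 - 8*u - 48) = (u - 2)*(u + 4)*(u^2 + u - 12) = (u - 3)*(u - 2)*(u + 4)*(u + 4)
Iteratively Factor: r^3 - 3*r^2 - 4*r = (r + 1)*(r^2 - 4*r) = r*(r + 1)*(r - 4)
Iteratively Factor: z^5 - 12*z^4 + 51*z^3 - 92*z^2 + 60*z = (z - 3)*(z^4 - 9*z^3 + 24*z^2 - 20*z) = (z - 3)*(z - 2)*(z^3 - 7*z^2 + 10*z) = (z - 3)*(z - 2)^2*(z^2 - 5*z) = z*(z - 3)*(z - 2)^2*(z - 5)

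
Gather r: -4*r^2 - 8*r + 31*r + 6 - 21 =-4*r^2 + 23*r - 15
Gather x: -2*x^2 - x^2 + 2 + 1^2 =3 - 3*x^2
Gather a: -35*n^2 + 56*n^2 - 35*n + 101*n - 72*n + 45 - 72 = 21*n^2 - 6*n - 27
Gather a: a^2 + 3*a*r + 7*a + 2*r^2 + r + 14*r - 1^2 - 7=a^2 + a*(3*r + 7) + 2*r^2 + 15*r - 8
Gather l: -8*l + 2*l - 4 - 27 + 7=-6*l - 24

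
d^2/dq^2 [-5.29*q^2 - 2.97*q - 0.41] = -10.5800000000000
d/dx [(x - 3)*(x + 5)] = 2*x + 2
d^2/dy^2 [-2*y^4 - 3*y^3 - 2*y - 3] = 6*y*(-4*y - 3)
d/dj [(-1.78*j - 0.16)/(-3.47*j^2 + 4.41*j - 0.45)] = (-6.1766*j^2 - 1.1104*j + 1.5066)/(12.0409*j^4 - 30.6054*j^3 + 22.5711*j^2 - 3.969*j + 0.2025)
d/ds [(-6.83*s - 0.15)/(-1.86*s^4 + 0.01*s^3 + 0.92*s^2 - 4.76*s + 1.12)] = (-38.1114*s^4 - 0.9794*s^3 + 6.2881*s^2 + 0.276000000000003*s - 8.3636)/(3.4596*s^8 - 0.0372*s^7 - 3.4223*s^6 + 17.7256*s^5 - 3.4152*s^4 - 8.736*s^3 + 24.7184*s^2 - 10.6624*s + 1.2544)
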